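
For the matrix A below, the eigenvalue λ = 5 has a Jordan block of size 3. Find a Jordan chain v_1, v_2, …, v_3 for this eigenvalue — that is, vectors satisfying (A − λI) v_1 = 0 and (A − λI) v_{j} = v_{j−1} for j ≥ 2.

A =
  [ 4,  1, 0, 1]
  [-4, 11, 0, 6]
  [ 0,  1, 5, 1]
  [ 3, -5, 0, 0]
A Jordan chain for λ = 5 of length 3:
v_1 = (0, -2, -1, 2)ᵀ
v_2 = (-1, -4, 0, 3)ᵀ
v_3 = (1, 0, 0, 0)ᵀ

Let N = A − (5)·I. We want v_3 with N^3 v_3 = 0 but N^2 v_3 ≠ 0; then v_{j-1} := N · v_j for j = 3, …, 2.

Pick v_3 = (1, 0, 0, 0)ᵀ.
Then v_2 = N · v_3 = (-1, -4, 0, 3)ᵀ.
Then v_1 = N · v_2 = (0, -2, -1, 2)ᵀ.

Sanity check: (A − (5)·I) v_1 = (0, 0, 0, 0)ᵀ = 0. ✓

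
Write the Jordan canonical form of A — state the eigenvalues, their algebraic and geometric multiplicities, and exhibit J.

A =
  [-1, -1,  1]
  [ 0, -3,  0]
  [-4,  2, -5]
J_2(-3) ⊕ J_1(-3)

The characteristic polynomial is
  det(x·I − A) = x^3 + 9*x^2 + 27*x + 27 = (x + 3)^3

Eigenvalues and multiplicities (the geometric multiplicity of λ is n − rank(A − λI), which equals the number of Jordan blocks for λ):
  λ = -3: algebraic multiplicity = 3, geometric multiplicity = 2

Determining the block sizes for each eigenvalue:
  λ = -3: 2 blocks summing to 3 forces exactly one block of size 2 and the rest size 1 → block sizes [2, 1]

Assembling the blocks gives a Jordan form
J =
  [-3,  1,  0]
  [ 0, -3,  0]
  [ 0,  0, -3]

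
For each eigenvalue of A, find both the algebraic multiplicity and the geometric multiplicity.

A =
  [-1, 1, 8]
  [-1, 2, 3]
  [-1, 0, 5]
λ = 2: alg = 3, geom = 1

Step 1 — factor the characteristic polynomial to read off the algebraic multiplicities:
  χ_A(x) = (x - 2)^3

Step 2 — compute geometric multiplicities via the rank-nullity identity g(λ) = n − rank(A − λI):
  rank(A − (2)·I) = 2, so dim ker(A − (2)·I) = n − 2 = 1

Summary:
  λ = 2: algebraic multiplicity = 3, geometric multiplicity = 1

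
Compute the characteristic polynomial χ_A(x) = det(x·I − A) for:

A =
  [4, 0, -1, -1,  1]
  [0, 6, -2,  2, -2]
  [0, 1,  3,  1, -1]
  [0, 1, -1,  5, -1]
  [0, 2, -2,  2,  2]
x^5 - 20*x^4 + 160*x^3 - 640*x^2 + 1280*x - 1024

Expanding det(x·I − A) (e.g. by cofactor expansion or by noting that A is similar to its Jordan form J, which has the same characteristic polynomial as A) gives
  χ_A(x) = x^5 - 20*x^4 + 160*x^3 - 640*x^2 + 1280*x - 1024
which factors as (x - 4)^5. The eigenvalues (with algebraic multiplicities) are λ = 4 with multiplicity 5.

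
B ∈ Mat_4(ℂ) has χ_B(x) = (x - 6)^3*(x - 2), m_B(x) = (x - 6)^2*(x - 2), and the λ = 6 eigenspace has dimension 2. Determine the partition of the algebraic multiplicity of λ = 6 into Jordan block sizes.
Block sizes for λ = 6: [2, 1]

Step 1 — from the characteristic polynomial, algebraic multiplicity of λ = 6 is 3. From dim ker(B − (6)·I) = 2, there are exactly 2 Jordan blocks for λ = 6.
Step 2 — from the minimal polynomial, the factor (x − 6)^2 tells us the largest block for λ = 6 has size 2.
Step 3 — with total size 3, 2 blocks, and largest block 2, the block sizes (in nonincreasing order) are [2, 1].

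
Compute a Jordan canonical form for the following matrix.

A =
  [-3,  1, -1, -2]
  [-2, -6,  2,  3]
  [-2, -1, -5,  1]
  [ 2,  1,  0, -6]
J_2(-5) ⊕ J_2(-5)

The characteristic polynomial is
  det(x·I − A) = x^4 + 20*x^3 + 150*x^2 + 500*x + 625 = (x + 5)^4

Eigenvalues and multiplicities (the geometric multiplicity of λ is n − rank(A − λI), which equals the number of Jordan blocks for λ):
  λ = -5: algebraic multiplicity = 4, geometric multiplicity = 2

Determining the block sizes for each eigenvalue:
  λ = -5: with am = 4 and gm = 2, the partition is not yet determined (e.g. several partitions of 4 into 2 parts exist). Let N = A − (-5)·I. Computing rank(N^1) = 2, rank(N^2) = 0; the number of blocks of size ≥ j is rank(N^{j−1}) − rank(N^j), giving [2, 2]. So we have 2 block(s) of size 2 → block sizes [2, 2]

Assembling the blocks gives a Jordan form
J =
  [-5,  1,  0,  0]
  [ 0, -5,  0,  0]
  [ 0,  0, -5,  1]
  [ 0,  0,  0, -5]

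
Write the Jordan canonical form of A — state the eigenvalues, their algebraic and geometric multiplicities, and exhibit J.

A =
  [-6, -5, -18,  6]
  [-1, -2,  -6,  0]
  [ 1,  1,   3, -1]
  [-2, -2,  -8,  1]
J_2(-1) ⊕ J_2(-1)

The characteristic polynomial is
  det(x·I − A) = x^4 + 4*x^3 + 6*x^2 + 4*x + 1 = (x + 1)^4

Eigenvalues and multiplicities (the geometric multiplicity of λ is n − rank(A − λI), which equals the number of Jordan blocks for λ):
  λ = -1: algebraic multiplicity = 4, geometric multiplicity = 2

Determining the block sizes for each eigenvalue:
  λ = -1: with am = 4 and gm = 2, the partition is not yet determined (e.g. several partitions of 4 into 2 parts exist). Let N = A − (-1)·I. Computing rank(N^1) = 2, rank(N^2) = 0; the number of blocks of size ≥ j is rank(N^{j−1}) − rank(N^j), giving [2, 2]. So we have 2 block(s) of size 2 → block sizes [2, 2]

Assembling the blocks gives a Jordan form
J =
  [-1,  1,  0,  0]
  [ 0, -1,  0,  0]
  [ 0,  0, -1,  1]
  [ 0,  0,  0, -1]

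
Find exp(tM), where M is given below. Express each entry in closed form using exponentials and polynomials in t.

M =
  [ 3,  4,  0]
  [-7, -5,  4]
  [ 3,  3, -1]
e^{tM} =
  [-6*t^2*exp(-t) + 4*t*exp(-t) + exp(-t), 4*t*exp(-t), 8*t^2*exp(-t)]
  [6*t^2*exp(-t) - 7*t*exp(-t), -4*t*exp(-t) + exp(-t), -8*t^2*exp(-t) + 4*t*exp(-t)]
  [-9*t^2*exp(-t)/2 + 3*t*exp(-t), 3*t*exp(-t), 6*t^2*exp(-t) + exp(-t)]

Strategy: write M = P · J · P⁻¹ where J is a Jordan canonical form, so e^{tM} = P · e^{tJ} · P⁻¹, and e^{tJ} can be computed block-by-block.

M has Jordan form
J =
  [-1,  1,  0]
  [ 0, -1,  1]
  [ 0,  0, -1]
(up to reordering of blocks).

Per-block formulas:
  For a 3×3 Jordan block J_3(-1): exp(t · J_3(-1)) = e^(-1t)·(I + t·N + (t^2/2)·N^2), where N is the 3×3 nilpotent shift.

After assembling e^{tJ} and conjugating by P, we get:

e^{tM} =
  [-6*t^2*exp(-t) + 4*t*exp(-t) + exp(-t), 4*t*exp(-t), 8*t^2*exp(-t)]
  [6*t^2*exp(-t) - 7*t*exp(-t), -4*t*exp(-t) + exp(-t), -8*t^2*exp(-t) + 4*t*exp(-t)]
  [-9*t^2*exp(-t)/2 + 3*t*exp(-t), 3*t*exp(-t), 6*t^2*exp(-t) + exp(-t)]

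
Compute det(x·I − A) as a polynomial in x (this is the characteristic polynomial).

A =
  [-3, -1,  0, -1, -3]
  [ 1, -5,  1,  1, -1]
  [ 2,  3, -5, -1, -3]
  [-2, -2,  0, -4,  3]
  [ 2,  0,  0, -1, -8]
x^5 + 25*x^4 + 250*x^3 + 1250*x^2 + 3125*x + 3125

Expanding det(x·I − A) (e.g. by cofactor expansion or by noting that A is similar to its Jordan form J, which has the same characteristic polynomial as A) gives
  χ_A(x) = x^5 + 25*x^4 + 250*x^3 + 1250*x^2 + 3125*x + 3125
which factors as (x + 5)^5. The eigenvalues (with algebraic multiplicities) are λ = -5 with multiplicity 5.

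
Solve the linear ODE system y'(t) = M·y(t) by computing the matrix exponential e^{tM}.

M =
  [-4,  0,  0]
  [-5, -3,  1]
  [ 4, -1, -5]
e^{tM} =
  [exp(-4*t), 0, 0]
  [-t^2*exp(-4*t)/2 - 5*t*exp(-4*t), t*exp(-4*t) + exp(-4*t), t*exp(-4*t)]
  [t^2*exp(-4*t)/2 + 4*t*exp(-4*t), -t*exp(-4*t), -t*exp(-4*t) + exp(-4*t)]

Strategy: write M = P · J · P⁻¹ where J is a Jordan canonical form, so e^{tM} = P · e^{tJ} · P⁻¹, and e^{tJ} can be computed block-by-block.

M has Jordan form
J =
  [-4,  1,  0]
  [ 0, -4,  1]
  [ 0,  0, -4]
(up to reordering of blocks).

Per-block formulas:
  For a 3×3 Jordan block J_3(-4): exp(t · J_3(-4)) = e^(-4t)·(I + t·N + (t^2/2)·N^2), where N is the 3×3 nilpotent shift.

After assembling e^{tJ} and conjugating by P, we get:

e^{tM} =
  [exp(-4*t), 0, 0]
  [-t^2*exp(-4*t)/2 - 5*t*exp(-4*t), t*exp(-4*t) + exp(-4*t), t*exp(-4*t)]
  [t^2*exp(-4*t)/2 + 4*t*exp(-4*t), -t*exp(-4*t), -t*exp(-4*t) + exp(-4*t)]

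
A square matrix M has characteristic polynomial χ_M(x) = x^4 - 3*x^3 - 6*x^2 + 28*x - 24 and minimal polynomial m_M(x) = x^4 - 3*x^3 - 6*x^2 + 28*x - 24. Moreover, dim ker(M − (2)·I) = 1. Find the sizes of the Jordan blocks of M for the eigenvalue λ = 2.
Block sizes for λ = 2: [3]

Step 1 — from the characteristic polynomial, algebraic multiplicity of λ = 2 is 3. From dim ker(M − (2)·I) = 1, there are exactly 1 Jordan blocks for λ = 2.
Step 2 — from the minimal polynomial, the factor (x − 2)^3 tells us the largest block for λ = 2 has size 3.
Step 3 — with total size 3, 1 blocks, and largest block 3, the block sizes (in nonincreasing order) are [3].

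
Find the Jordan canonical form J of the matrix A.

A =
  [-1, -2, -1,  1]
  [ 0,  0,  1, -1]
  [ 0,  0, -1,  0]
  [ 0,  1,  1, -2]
J_3(-1) ⊕ J_1(-1)

The characteristic polynomial is
  det(x·I − A) = x^4 + 4*x^3 + 6*x^2 + 4*x + 1 = (x + 1)^4

Eigenvalues and multiplicities (the geometric multiplicity of λ is n − rank(A − λI), which equals the number of Jordan blocks for λ):
  λ = -1: algebraic multiplicity = 4, geometric multiplicity = 2

Determining the block sizes for each eigenvalue:
  λ = -1: with am = 4 and gm = 2, the partition is not yet determined (e.g. several partitions of 4 into 2 parts exist). Let N = A − (-1)·I. Computing rank(N^1) = 2, rank(N^2) = 1, rank(N^3) = 0; the number of blocks of size ≥ j is rank(N^{j−1}) − rank(N^j), giving [2, 1, 1]. So we have 1 block(s) of size 3, 1 block(s) of size 1 → block sizes [3, 1]

Assembling the blocks gives a Jordan form
J =
  [-1,  1,  0,  0]
  [ 0, -1,  1,  0]
  [ 0,  0, -1,  0]
  [ 0,  0,  0, -1]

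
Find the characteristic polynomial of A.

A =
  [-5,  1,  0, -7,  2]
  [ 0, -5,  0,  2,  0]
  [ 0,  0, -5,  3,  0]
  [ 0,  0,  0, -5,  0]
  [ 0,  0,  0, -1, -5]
x^5 + 25*x^4 + 250*x^3 + 1250*x^2 + 3125*x + 3125

Expanding det(x·I − A) (e.g. by cofactor expansion or by noting that A is similar to its Jordan form J, which has the same characteristic polynomial as A) gives
  χ_A(x) = x^5 + 25*x^4 + 250*x^3 + 1250*x^2 + 3125*x + 3125
which factors as (x + 5)^5. The eigenvalues (with algebraic multiplicities) are λ = -5 with multiplicity 5.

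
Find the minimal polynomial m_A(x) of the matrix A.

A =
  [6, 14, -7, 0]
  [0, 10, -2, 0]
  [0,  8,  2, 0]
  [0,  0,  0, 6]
x^2 - 12*x + 36

The characteristic polynomial is χ_A(x) = (x - 6)^4, so the eigenvalues are known. The minimal polynomial is
  m_A(x) = Π_λ (x − λ)^{k_λ}
where k_λ is the size of the *largest* Jordan block for λ (equivalently, the smallest k with (A − λI)^k v = 0 for every generalised eigenvector v of λ).

  λ = 6: largest Jordan block has size 2, contributing (x − 6)^2

So m_A(x) = (x - 6)^2 = x^2 - 12*x + 36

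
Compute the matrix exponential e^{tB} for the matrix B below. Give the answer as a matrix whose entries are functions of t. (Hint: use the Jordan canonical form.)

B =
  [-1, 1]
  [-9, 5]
e^{tB} =
  [-3*t*exp(2*t) + exp(2*t), t*exp(2*t)]
  [-9*t*exp(2*t), 3*t*exp(2*t) + exp(2*t)]

Strategy: write B = P · J · P⁻¹ where J is a Jordan canonical form, so e^{tB} = P · e^{tJ} · P⁻¹, and e^{tJ} can be computed block-by-block.

B has Jordan form
J =
  [2, 1]
  [0, 2]
(up to reordering of blocks).

Per-block formulas:
  For a 2×2 Jordan block J_2(2): exp(t · J_2(2)) = e^(2t)·(I + t·N), where N is the 2×2 nilpotent shift.

After assembling e^{tJ} and conjugating by P, we get:

e^{tB} =
  [-3*t*exp(2*t) + exp(2*t), t*exp(2*t)]
  [-9*t*exp(2*t), 3*t*exp(2*t) + exp(2*t)]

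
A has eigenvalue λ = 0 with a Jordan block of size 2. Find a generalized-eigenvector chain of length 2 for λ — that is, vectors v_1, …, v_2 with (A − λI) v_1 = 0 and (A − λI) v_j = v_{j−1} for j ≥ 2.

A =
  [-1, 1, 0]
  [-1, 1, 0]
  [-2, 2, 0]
A Jordan chain for λ = 0 of length 2:
v_1 = (-1, -1, -2)ᵀ
v_2 = (1, 0, 0)ᵀ

Let N = A − (0)·I. We want v_2 with N^2 v_2 = 0 but N^1 v_2 ≠ 0; then v_{j-1} := N · v_j for j = 2, …, 2.

Pick v_2 = (1, 0, 0)ᵀ.
Then v_1 = N · v_2 = (-1, -1, -2)ᵀ.

Sanity check: (A − (0)·I) v_1 = (0, 0, 0)ᵀ = 0. ✓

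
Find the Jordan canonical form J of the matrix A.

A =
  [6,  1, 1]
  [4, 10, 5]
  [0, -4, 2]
J_3(6)

The characteristic polynomial is
  det(x·I − A) = x^3 - 18*x^2 + 108*x - 216 = (x - 6)^3

Eigenvalues and multiplicities (the geometric multiplicity of λ is n − rank(A − λI), which equals the number of Jordan blocks for λ):
  λ = 6: algebraic multiplicity = 3, geometric multiplicity = 1

Determining the block sizes for each eigenvalue:
  λ = 6: one block (gm = 1), so the single block has size am = 3 → block sizes [3]

Assembling the blocks gives a Jordan form
J =
  [6, 1, 0]
  [0, 6, 1]
  [0, 0, 6]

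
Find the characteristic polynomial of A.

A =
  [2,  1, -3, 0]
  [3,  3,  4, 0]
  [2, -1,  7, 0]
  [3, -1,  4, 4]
x^4 - 16*x^3 + 96*x^2 - 256*x + 256

Expanding det(x·I − A) (e.g. by cofactor expansion or by noting that A is similar to its Jordan form J, which has the same characteristic polynomial as A) gives
  χ_A(x) = x^4 - 16*x^3 + 96*x^2 - 256*x + 256
which factors as (x - 4)^4. The eigenvalues (with algebraic multiplicities) are λ = 4 with multiplicity 4.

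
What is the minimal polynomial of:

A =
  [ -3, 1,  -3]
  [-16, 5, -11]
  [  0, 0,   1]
x^3 - 3*x^2 + 3*x - 1

The characteristic polynomial is χ_A(x) = (x - 1)^3, so the eigenvalues are known. The minimal polynomial is
  m_A(x) = Π_λ (x − λ)^{k_λ}
where k_λ is the size of the *largest* Jordan block for λ (equivalently, the smallest k with (A − λI)^k v = 0 for every generalised eigenvector v of λ).

  λ = 1: largest Jordan block has size 3, contributing (x − 1)^3

So m_A(x) = (x - 1)^3 = x^3 - 3*x^2 + 3*x - 1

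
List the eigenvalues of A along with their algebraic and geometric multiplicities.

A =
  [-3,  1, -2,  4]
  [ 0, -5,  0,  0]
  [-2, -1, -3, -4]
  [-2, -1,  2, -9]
λ = -5: alg = 4, geom = 3

Step 1 — factor the characteristic polynomial to read off the algebraic multiplicities:
  χ_A(x) = (x + 5)^4

Step 2 — compute geometric multiplicities via the rank-nullity identity g(λ) = n − rank(A − λI):
  rank(A − (-5)·I) = 1, so dim ker(A − (-5)·I) = n − 1 = 3

Summary:
  λ = -5: algebraic multiplicity = 4, geometric multiplicity = 3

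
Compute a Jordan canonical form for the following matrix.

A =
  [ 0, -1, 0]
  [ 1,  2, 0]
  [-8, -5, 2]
J_2(1) ⊕ J_1(2)

The characteristic polynomial is
  det(x·I − A) = x^3 - 4*x^2 + 5*x - 2 = (x - 2)*(x - 1)^2

Eigenvalues and multiplicities (the geometric multiplicity of λ is n − rank(A − λI), which equals the number of Jordan blocks for λ):
  λ = 1: algebraic multiplicity = 2, geometric multiplicity = 1
  λ = 2: algebraic multiplicity = 1, geometric multiplicity = 1

Determining the block sizes for each eigenvalue:
  λ = 1: one block (gm = 1), so the single block has size am = 2 → block sizes [2]
  λ = 2: one block (gm = 1), so the single block has size am = 1 → block sizes [1]

Assembling the blocks gives a Jordan form
J =
  [1, 1, 0]
  [0, 1, 0]
  [0, 0, 2]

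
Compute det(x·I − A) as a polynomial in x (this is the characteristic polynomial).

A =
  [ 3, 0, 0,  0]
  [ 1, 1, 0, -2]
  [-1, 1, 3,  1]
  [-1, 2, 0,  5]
x^4 - 12*x^3 + 54*x^2 - 108*x + 81

Expanding det(x·I − A) (e.g. by cofactor expansion or by noting that A is similar to its Jordan form J, which has the same characteristic polynomial as A) gives
  χ_A(x) = x^4 - 12*x^3 + 54*x^2 - 108*x + 81
which factors as (x - 3)^4. The eigenvalues (with algebraic multiplicities) are λ = 3 with multiplicity 4.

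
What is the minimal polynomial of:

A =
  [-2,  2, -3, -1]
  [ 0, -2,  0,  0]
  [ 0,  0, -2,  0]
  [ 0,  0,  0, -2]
x^2 + 4*x + 4

The characteristic polynomial is χ_A(x) = (x + 2)^4, so the eigenvalues are known. The minimal polynomial is
  m_A(x) = Π_λ (x − λ)^{k_λ}
where k_λ is the size of the *largest* Jordan block for λ (equivalently, the smallest k with (A − λI)^k v = 0 for every generalised eigenvector v of λ).

  λ = -2: largest Jordan block has size 2, contributing (x + 2)^2

So m_A(x) = (x + 2)^2 = x^2 + 4*x + 4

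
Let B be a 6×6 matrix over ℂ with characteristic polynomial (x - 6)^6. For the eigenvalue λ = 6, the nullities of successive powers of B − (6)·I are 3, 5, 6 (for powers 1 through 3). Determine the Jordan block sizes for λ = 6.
Block sizes for λ = 6: [3, 2, 1]

From the dimensions of kernels of powers, the number of Jordan blocks of size at least j is d_j − d_{j−1} where d_j = dim ker(N^j) (with d_0 = 0). Computing the differences gives [3, 2, 1].
The number of blocks of size exactly k is (#blocks of size ≥ k) − (#blocks of size ≥ k + 1), so the partition is: 1 block(s) of size 1, 1 block(s) of size 2, 1 block(s) of size 3.
In nonincreasing order the block sizes are [3, 2, 1].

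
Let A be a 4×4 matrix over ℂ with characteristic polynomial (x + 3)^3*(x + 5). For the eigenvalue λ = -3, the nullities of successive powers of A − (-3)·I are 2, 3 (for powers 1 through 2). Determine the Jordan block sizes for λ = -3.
Block sizes for λ = -3: [2, 1]

From the dimensions of kernels of powers, the number of Jordan blocks of size at least j is d_j − d_{j−1} where d_j = dim ker(N^j) (with d_0 = 0). Computing the differences gives [2, 1].
The number of blocks of size exactly k is (#blocks of size ≥ k) − (#blocks of size ≥ k + 1), so the partition is: 1 block(s) of size 1, 1 block(s) of size 2.
In nonincreasing order the block sizes are [2, 1].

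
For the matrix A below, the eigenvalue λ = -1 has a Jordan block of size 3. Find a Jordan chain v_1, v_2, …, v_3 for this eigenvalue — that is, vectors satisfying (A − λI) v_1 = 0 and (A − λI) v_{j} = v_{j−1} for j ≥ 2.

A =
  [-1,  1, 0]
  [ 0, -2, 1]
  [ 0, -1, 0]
A Jordan chain for λ = -1 of length 3:
v_1 = (-1, 0, 0)ᵀ
v_2 = (1, -1, -1)ᵀ
v_3 = (0, 1, 0)ᵀ

Let N = A − (-1)·I. We want v_3 with N^3 v_3 = 0 but N^2 v_3 ≠ 0; then v_{j-1} := N · v_j for j = 3, …, 2.

Pick v_3 = (0, 1, 0)ᵀ.
Then v_2 = N · v_3 = (1, -1, -1)ᵀ.
Then v_1 = N · v_2 = (-1, 0, 0)ᵀ.

Sanity check: (A − (-1)·I) v_1 = (0, 0, 0)ᵀ = 0. ✓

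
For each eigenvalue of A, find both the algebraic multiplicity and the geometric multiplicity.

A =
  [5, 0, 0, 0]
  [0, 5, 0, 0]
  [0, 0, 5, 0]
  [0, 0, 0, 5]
λ = 5: alg = 4, geom = 4

Step 1 — factor the characteristic polynomial to read off the algebraic multiplicities:
  χ_A(x) = (x - 5)^4

Step 2 — compute geometric multiplicities via the rank-nullity identity g(λ) = n − rank(A − λI):
  rank(A − (5)·I) = 0, so dim ker(A − (5)·I) = n − 0 = 4

Summary:
  λ = 5: algebraic multiplicity = 4, geometric multiplicity = 4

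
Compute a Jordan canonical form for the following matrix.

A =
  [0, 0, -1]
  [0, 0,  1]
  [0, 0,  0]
J_2(0) ⊕ J_1(0)

The characteristic polynomial is
  det(x·I − A) = x^3

Eigenvalues and multiplicities (the geometric multiplicity of λ is n − rank(A − λI), which equals the number of Jordan blocks for λ):
  λ = 0: algebraic multiplicity = 3, geometric multiplicity = 2

Determining the block sizes for each eigenvalue:
  λ = 0: 2 blocks summing to 3 forces exactly one block of size 2 and the rest size 1 → block sizes [2, 1]

Assembling the blocks gives a Jordan form
J =
  [0, 1, 0]
  [0, 0, 0]
  [0, 0, 0]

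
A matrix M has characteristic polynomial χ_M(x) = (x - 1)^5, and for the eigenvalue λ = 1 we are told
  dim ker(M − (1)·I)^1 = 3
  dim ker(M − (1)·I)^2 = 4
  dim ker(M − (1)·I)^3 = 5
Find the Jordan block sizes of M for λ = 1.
Block sizes for λ = 1: [3, 1, 1]

From the dimensions of kernels of powers, the number of Jordan blocks of size at least j is d_j − d_{j−1} where d_j = dim ker(N^j) (with d_0 = 0). Computing the differences gives [3, 1, 1].
The number of blocks of size exactly k is (#blocks of size ≥ k) − (#blocks of size ≥ k + 1), so the partition is: 2 block(s) of size 1, 1 block(s) of size 3.
In nonincreasing order the block sizes are [3, 1, 1].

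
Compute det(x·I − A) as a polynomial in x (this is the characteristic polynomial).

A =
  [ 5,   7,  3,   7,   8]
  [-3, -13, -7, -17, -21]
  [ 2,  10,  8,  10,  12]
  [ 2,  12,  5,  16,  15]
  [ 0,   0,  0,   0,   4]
x^5 - 20*x^4 + 160*x^3 - 640*x^2 + 1280*x - 1024

Expanding det(x·I − A) (e.g. by cofactor expansion or by noting that A is similar to its Jordan form J, which has the same characteristic polynomial as A) gives
  χ_A(x) = x^5 - 20*x^4 + 160*x^3 - 640*x^2 + 1280*x - 1024
which factors as (x - 4)^5. The eigenvalues (with algebraic multiplicities) are λ = 4 with multiplicity 5.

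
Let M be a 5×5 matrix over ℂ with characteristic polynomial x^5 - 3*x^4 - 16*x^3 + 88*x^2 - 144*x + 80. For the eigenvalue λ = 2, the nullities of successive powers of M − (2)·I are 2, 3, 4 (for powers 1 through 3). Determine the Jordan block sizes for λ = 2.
Block sizes for λ = 2: [3, 1]

From the dimensions of kernels of powers, the number of Jordan blocks of size at least j is d_j − d_{j−1} where d_j = dim ker(N^j) (with d_0 = 0). Computing the differences gives [2, 1, 1].
The number of blocks of size exactly k is (#blocks of size ≥ k) − (#blocks of size ≥ k + 1), so the partition is: 1 block(s) of size 1, 1 block(s) of size 3.
In nonincreasing order the block sizes are [3, 1].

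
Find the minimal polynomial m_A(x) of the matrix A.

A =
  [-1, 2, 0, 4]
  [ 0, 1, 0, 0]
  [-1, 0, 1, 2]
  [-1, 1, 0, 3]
x^2 - 2*x + 1

The characteristic polynomial is χ_A(x) = (x - 1)^4, so the eigenvalues are known. The minimal polynomial is
  m_A(x) = Π_λ (x − λ)^{k_λ}
where k_λ is the size of the *largest* Jordan block for λ (equivalently, the smallest k with (A − λI)^k v = 0 for every generalised eigenvector v of λ).

  λ = 1: largest Jordan block has size 2, contributing (x − 1)^2

So m_A(x) = (x - 1)^2 = x^2 - 2*x + 1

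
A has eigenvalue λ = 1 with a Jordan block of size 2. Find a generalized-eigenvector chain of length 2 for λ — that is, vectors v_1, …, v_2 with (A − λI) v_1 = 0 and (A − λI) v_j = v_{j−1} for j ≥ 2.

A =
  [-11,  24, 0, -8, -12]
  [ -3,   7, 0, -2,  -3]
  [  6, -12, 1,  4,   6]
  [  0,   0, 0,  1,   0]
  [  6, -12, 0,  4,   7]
A Jordan chain for λ = 1 of length 2:
v_1 = (-12, -3, 6, 0, 6)ᵀ
v_2 = (1, 0, 0, 0, 0)ᵀ

Let N = A − (1)·I. We want v_2 with N^2 v_2 = 0 but N^1 v_2 ≠ 0; then v_{j-1} := N · v_j for j = 2, …, 2.

Pick v_2 = (1, 0, 0, 0, 0)ᵀ.
Then v_1 = N · v_2 = (-12, -3, 6, 0, 6)ᵀ.

Sanity check: (A − (1)·I) v_1 = (0, 0, 0, 0, 0)ᵀ = 0. ✓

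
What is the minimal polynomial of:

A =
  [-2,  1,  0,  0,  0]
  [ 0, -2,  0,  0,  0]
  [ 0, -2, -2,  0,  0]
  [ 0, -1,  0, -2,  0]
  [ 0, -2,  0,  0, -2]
x^2 + 4*x + 4

The characteristic polynomial is χ_A(x) = (x + 2)^5, so the eigenvalues are known. The minimal polynomial is
  m_A(x) = Π_λ (x − λ)^{k_λ}
where k_λ is the size of the *largest* Jordan block for λ (equivalently, the smallest k with (A − λI)^k v = 0 for every generalised eigenvector v of λ).

  λ = -2: largest Jordan block has size 2, contributing (x + 2)^2

So m_A(x) = (x + 2)^2 = x^2 + 4*x + 4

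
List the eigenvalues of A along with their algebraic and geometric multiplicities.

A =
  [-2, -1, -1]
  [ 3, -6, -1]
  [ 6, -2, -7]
λ = -5: alg = 3, geom = 2

Step 1 — factor the characteristic polynomial to read off the algebraic multiplicities:
  χ_A(x) = (x + 5)^3

Step 2 — compute geometric multiplicities via the rank-nullity identity g(λ) = n − rank(A − λI):
  rank(A − (-5)·I) = 1, so dim ker(A − (-5)·I) = n − 1 = 2

Summary:
  λ = -5: algebraic multiplicity = 3, geometric multiplicity = 2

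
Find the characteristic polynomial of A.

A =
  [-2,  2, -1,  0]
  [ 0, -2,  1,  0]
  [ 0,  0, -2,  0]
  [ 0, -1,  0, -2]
x^4 + 8*x^3 + 24*x^2 + 32*x + 16

Expanding det(x·I − A) (e.g. by cofactor expansion or by noting that A is similar to its Jordan form J, which has the same characteristic polynomial as A) gives
  χ_A(x) = x^4 + 8*x^3 + 24*x^2 + 32*x + 16
which factors as (x + 2)^4. The eigenvalues (with algebraic multiplicities) are λ = -2 with multiplicity 4.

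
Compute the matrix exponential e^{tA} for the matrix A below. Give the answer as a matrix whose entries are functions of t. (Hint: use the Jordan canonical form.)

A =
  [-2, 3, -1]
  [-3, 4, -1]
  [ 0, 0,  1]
e^{tA} =
  [-3*t*exp(t) + exp(t), 3*t*exp(t), -t*exp(t)]
  [-3*t*exp(t), 3*t*exp(t) + exp(t), -t*exp(t)]
  [0, 0, exp(t)]

Strategy: write A = P · J · P⁻¹ where J is a Jordan canonical form, so e^{tA} = P · e^{tJ} · P⁻¹, and e^{tJ} can be computed block-by-block.

A has Jordan form
J =
  [1, 1, 0]
  [0, 1, 0]
  [0, 0, 1]
(up to reordering of blocks).

Per-block formulas:
  For a 2×2 Jordan block J_2(1): exp(t · J_2(1)) = e^(1t)·(I + t·N), where N is the 2×2 nilpotent shift.
  For a 1×1 block at λ = 1: exp(t · [1]) = [e^(1t)].

After assembling e^{tJ} and conjugating by P, we get:

e^{tA} =
  [-3*t*exp(t) + exp(t), 3*t*exp(t), -t*exp(t)]
  [-3*t*exp(t), 3*t*exp(t) + exp(t), -t*exp(t)]
  [0, 0, exp(t)]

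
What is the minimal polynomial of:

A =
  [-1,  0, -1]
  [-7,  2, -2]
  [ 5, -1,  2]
x^3 - 3*x^2 + 3*x - 1

The characteristic polynomial is χ_A(x) = (x - 1)^3, so the eigenvalues are known. The minimal polynomial is
  m_A(x) = Π_λ (x − λ)^{k_λ}
where k_λ is the size of the *largest* Jordan block for λ (equivalently, the smallest k with (A − λI)^k v = 0 for every generalised eigenvector v of λ).

  λ = 1: largest Jordan block has size 3, contributing (x − 1)^3

So m_A(x) = (x - 1)^3 = x^3 - 3*x^2 + 3*x - 1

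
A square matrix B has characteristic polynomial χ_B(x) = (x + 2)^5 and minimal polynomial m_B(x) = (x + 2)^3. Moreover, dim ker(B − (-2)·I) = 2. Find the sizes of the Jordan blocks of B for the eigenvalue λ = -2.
Block sizes for λ = -2: [3, 2]

Step 1 — from the characteristic polynomial, algebraic multiplicity of λ = -2 is 5. From dim ker(B − (-2)·I) = 2, there are exactly 2 Jordan blocks for λ = -2.
Step 2 — from the minimal polynomial, the factor (x + 2)^3 tells us the largest block for λ = -2 has size 3.
Step 3 — with total size 5, 2 blocks, and largest block 3, the block sizes (in nonincreasing order) are [3, 2].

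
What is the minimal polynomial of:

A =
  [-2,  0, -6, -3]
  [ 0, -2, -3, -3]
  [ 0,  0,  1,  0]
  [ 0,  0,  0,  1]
x^2 + x - 2

The characteristic polynomial is χ_A(x) = (x - 1)^2*(x + 2)^2, so the eigenvalues are known. The minimal polynomial is
  m_A(x) = Π_λ (x − λ)^{k_λ}
where k_λ is the size of the *largest* Jordan block for λ (equivalently, the smallest k with (A − λI)^k v = 0 for every generalised eigenvector v of λ).

  λ = -2: largest Jordan block has size 1, contributing (x + 2)
  λ = 1: largest Jordan block has size 1, contributing (x − 1)

So m_A(x) = (x - 1)*(x + 2) = x^2 + x - 2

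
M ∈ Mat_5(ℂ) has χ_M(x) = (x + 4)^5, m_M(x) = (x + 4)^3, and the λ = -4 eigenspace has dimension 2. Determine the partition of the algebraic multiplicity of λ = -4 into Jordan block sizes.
Block sizes for λ = -4: [3, 2]

Step 1 — from the characteristic polynomial, algebraic multiplicity of λ = -4 is 5. From dim ker(M − (-4)·I) = 2, there are exactly 2 Jordan blocks for λ = -4.
Step 2 — from the minimal polynomial, the factor (x + 4)^3 tells us the largest block for λ = -4 has size 3.
Step 3 — with total size 5, 2 blocks, and largest block 3, the block sizes (in nonincreasing order) are [3, 2].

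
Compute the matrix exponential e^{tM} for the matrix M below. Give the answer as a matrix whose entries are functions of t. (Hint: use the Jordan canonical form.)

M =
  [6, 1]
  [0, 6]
e^{tM} =
  [exp(6*t), t*exp(6*t)]
  [0, exp(6*t)]

Strategy: write M = P · J · P⁻¹ where J is a Jordan canonical form, so e^{tM} = P · e^{tJ} · P⁻¹, and e^{tJ} can be computed block-by-block.

M has Jordan form
J =
  [6, 1]
  [0, 6]
(up to reordering of blocks).

Per-block formulas:
  For a 2×2 Jordan block J_2(6): exp(t · J_2(6)) = e^(6t)·(I + t·N), where N is the 2×2 nilpotent shift.

After assembling e^{tJ} and conjugating by P, we get:

e^{tM} =
  [exp(6*t), t*exp(6*t)]
  [0, exp(6*t)]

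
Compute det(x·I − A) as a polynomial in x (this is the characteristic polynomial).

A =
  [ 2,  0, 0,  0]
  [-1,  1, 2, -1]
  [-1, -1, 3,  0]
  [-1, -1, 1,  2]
x^4 - 8*x^3 + 24*x^2 - 32*x + 16

Expanding det(x·I − A) (e.g. by cofactor expansion or by noting that A is similar to its Jordan form J, which has the same characteristic polynomial as A) gives
  χ_A(x) = x^4 - 8*x^3 + 24*x^2 - 32*x + 16
which factors as (x - 2)^4. The eigenvalues (with algebraic multiplicities) are λ = 2 with multiplicity 4.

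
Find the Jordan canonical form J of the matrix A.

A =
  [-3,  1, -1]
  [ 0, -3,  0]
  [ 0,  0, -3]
J_2(-3) ⊕ J_1(-3)

The characteristic polynomial is
  det(x·I − A) = x^3 + 9*x^2 + 27*x + 27 = (x + 3)^3

Eigenvalues and multiplicities (the geometric multiplicity of λ is n − rank(A − λI), which equals the number of Jordan blocks for λ):
  λ = -3: algebraic multiplicity = 3, geometric multiplicity = 2

Determining the block sizes for each eigenvalue:
  λ = -3: 2 blocks summing to 3 forces exactly one block of size 2 and the rest size 1 → block sizes [2, 1]

Assembling the blocks gives a Jordan form
J =
  [-3,  1,  0]
  [ 0, -3,  0]
  [ 0,  0, -3]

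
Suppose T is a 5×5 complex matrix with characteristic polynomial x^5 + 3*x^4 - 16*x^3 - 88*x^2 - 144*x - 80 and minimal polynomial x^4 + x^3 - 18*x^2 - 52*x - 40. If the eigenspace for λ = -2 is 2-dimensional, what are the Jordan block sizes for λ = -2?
Block sizes for λ = -2: [3, 1]

Step 1 — from the characteristic polynomial, algebraic multiplicity of λ = -2 is 4. From dim ker(T − (-2)·I) = 2, there are exactly 2 Jordan blocks for λ = -2.
Step 2 — from the minimal polynomial, the factor (x + 2)^3 tells us the largest block for λ = -2 has size 3.
Step 3 — with total size 4, 2 blocks, and largest block 3, the block sizes (in nonincreasing order) are [3, 1].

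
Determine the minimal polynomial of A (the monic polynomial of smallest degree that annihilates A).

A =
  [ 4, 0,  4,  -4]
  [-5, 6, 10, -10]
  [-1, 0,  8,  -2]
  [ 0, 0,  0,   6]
x^2 - 12*x + 36

The characteristic polynomial is χ_A(x) = (x - 6)^4, so the eigenvalues are known. The minimal polynomial is
  m_A(x) = Π_λ (x − λ)^{k_λ}
where k_λ is the size of the *largest* Jordan block for λ (equivalently, the smallest k with (A − λI)^k v = 0 for every generalised eigenvector v of λ).

  λ = 6: largest Jordan block has size 2, contributing (x − 6)^2

So m_A(x) = (x - 6)^2 = x^2 - 12*x + 36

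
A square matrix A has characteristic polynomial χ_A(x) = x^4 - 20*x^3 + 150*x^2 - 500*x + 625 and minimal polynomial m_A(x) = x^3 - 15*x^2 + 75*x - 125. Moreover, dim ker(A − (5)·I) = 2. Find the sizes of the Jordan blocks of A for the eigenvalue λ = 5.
Block sizes for λ = 5: [3, 1]

Step 1 — from the characteristic polynomial, algebraic multiplicity of λ = 5 is 4. From dim ker(A − (5)·I) = 2, there are exactly 2 Jordan blocks for λ = 5.
Step 2 — from the minimal polynomial, the factor (x − 5)^3 tells us the largest block for λ = 5 has size 3.
Step 3 — with total size 4, 2 blocks, and largest block 3, the block sizes (in nonincreasing order) are [3, 1].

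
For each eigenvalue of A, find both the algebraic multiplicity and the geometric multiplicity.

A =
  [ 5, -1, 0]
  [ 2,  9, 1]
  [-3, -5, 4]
λ = 6: alg = 3, geom = 1

Step 1 — factor the characteristic polynomial to read off the algebraic multiplicities:
  χ_A(x) = (x - 6)^3

Step 2 — compute geometric multiplicities via the rank-nullity identity g(λ) = n − rank(A − λI):
  rank(A − (6)·I) = 2, so dim ker(A − (6)·I) = n − 2 = 1

Summary:
  λ = 6: algebraic multiplicity = 3, geometric multiplicity = 1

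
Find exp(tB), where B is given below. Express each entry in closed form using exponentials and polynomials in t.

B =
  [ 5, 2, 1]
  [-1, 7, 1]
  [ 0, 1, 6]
e^{tB} =
  [-t^2*exp(6*t)/2 - t*exp(6*t) + exp(6*t), t^2*exp(6*t)/2 + 2*t*exp(6*t), t^2*exp(6*t)/2 + t*exp(6*t)]
  [-t*exp(6*t), t*exp(6*t) + exp(6*t), t*exp(6*t)]
  [-t^2*exp(6*t)/2, t^2*exp(6*t)/2 + t*exp(6*t), t^2*exp(6*t)/2 + exp(6*t)]

Strategy: write B = P · J · P⁻¹ where J is a Jordan canonical form, so e^{tB} = P · e^{tJ} · P⁻¹, and e^{tJ} can be computed block-by-block.

B has Jordan form
J =
  [6, 1, 0]
  [0, 6, 1]
  [0, 0, 6]
(up to reordering of blocks).

Per-block formulas:
  For a 3×3 Jordan block J_3(6): exp(t · J_3(6)) = e^(6t)·(I + t·N + (t^2/2)·N^2), where N is the 3×3 nilpotent shift.

After assembling e^{tJ} and conjugating by P, we get:

e^{tB} =
  [-t^2*exp(6*t)/2 - t*exp(6*t) + exp(6*t), t^2*exp(6*t)/2 + 2*t*exp(6*t), t^2*exp(6*t)/2 + t*exp(6*t)]
  [-t*exp(6*t), t*exp(6*t) + exp(6*t), t*exp(6*t)]
  [-t^2*exp(6*t)/2, t^2*exp(6*t)/2 + t*exp(6*t), t^2*exp(6*t)/2 + exp(6*t)]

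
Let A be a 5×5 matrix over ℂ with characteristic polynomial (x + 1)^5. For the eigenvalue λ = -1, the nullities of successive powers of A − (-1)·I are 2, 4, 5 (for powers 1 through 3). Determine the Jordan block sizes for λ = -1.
Block sizes for λ = -1: [3, 2]

From the dimensions of kernels of powers, the number of Jordan blocks of size at least j is d_j − d_{j−1} where d_j = dim ker(N^j) (with d_0 = 0). Computing the differences gives [2, 2, 1].
The number of blocks of size exactly k is (#blocks of size ≥ k) − (#blocks of size ≥ k + 1), so the partition is: 1 block(s) of size 2, 1 block(s) of size 3.
In nonincreasing order the block sizes are [3, 2].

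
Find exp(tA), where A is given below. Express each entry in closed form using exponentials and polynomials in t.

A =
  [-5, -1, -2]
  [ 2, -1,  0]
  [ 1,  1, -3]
e^{tA} =
  [-2*t*exp(-3*t) + exp(-3*t), -t^2*exp(-3*t) - t*exp(-3*t), 2*t^2*exp(-3*t) - 2*t*exp(-3*t)]
  [2*t*exp(-3*t), t^2*exp(-3*t) + 2*t*exp(-3*t) + exp(-3*t), -2*t^2*exp(-3*t)]
  [t*exp(-3*t), t^2*exp(-3*t)/2 + t*exp(-3*t), -t^2*exp(-3*t) + exp(-3*t)]

Strategy: write A = P · J · P⁻¹ where J is a Jordan canonical form, so e^{tA} = P · e^{tJ} · P⁻¹, and e^{tJ} can be computed block-by-block.

A has Jordan form
J =
  [-3,  1,  0]
  [ 0, -3,  1]
  [ 0,  0, -3]
(up to reordering of blocks).

Per-block formulas:
  For a 3×3 Jordan block J_3(-3): exp(t · J_3(-3)) = e^(-3t)·(I + t·N + (t^2/2)·N^2), where N is the 3×3 nilpotent shift.

After assembling e^{tJ} and conjugating by P, we get:

e^{tA} =
  [-2*t*exp(-3*t) + exp(-3*t), -t^2*exp(-3*t) - t*exp(-3*t), 2*t^2*exp(-3*t) - 2*t*exp(-3*t)]
  [2*t*exp(-3*t), t^2*exp(-3*t) + 2*t*exp(-3*t) + exp(-3*t), -2*t^2*exp(-3*t)]
  [t*exp(-3*t), t^2*exp(-3*t)/2 + t*exp(-3*t), -t^2*exp(-3*t) + exp(-3*t)]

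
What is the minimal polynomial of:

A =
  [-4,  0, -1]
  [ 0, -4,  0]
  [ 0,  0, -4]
x^2 + 8*x + 16

The characteristic polynomial is χ_A(x) = (x + 4)^3, so the eigenvalues are known. The minimal polynomial is
  m_A(x) = Π_λ (x − λ)^{k_λ}
where k_λ is the size of the *largest* Jordan block for λ (equivalently, the smallest k with (A − λI)^k v = 0 for every generalised eigenvector v of λ).

  λ = -4: largest Jordan block has size 2, contributing (x + 4)^2

So m_A(x) = (x + 4)^2 = x^2 + 8*x + 16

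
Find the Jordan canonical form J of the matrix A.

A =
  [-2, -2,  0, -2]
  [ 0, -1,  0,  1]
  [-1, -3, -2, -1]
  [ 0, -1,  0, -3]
J_2(-2) ⊕ J_2(-2)

The characteristic polynomial is
  det(x·I − A) = x^4 + 8*x^3 + 24*x^2 + 32*x + 16 = (x + 2)^4

Eigenvalues and multiplicities (the geometric multiplicity of λ is n − rank(A − λI), which equals the number of Jordan blocks for λ):
  λ = -2: algebraic multiplicity = 4, geometric multiplicity = 2

Determining the block sizes for each eigenvalue:
  λ = -2: with am = 4 and gm = 2, the partition is not yet determined (e.g. several partitions of 4 into 2 parts exist). Let N = A − (-2)·I. Computing rank(N^1) = 2, rank(N^2) = 0; the number of blocks of size ≥ j is rank(N^{j−1}) − rank(N^j), giving [2, 2]. So we have 2 block(s) of size 2 → block sizes [2, 2]

Assembling the blocks gives a Jordan form
J =
  [-2,  1,  0,  0]
  [ 0, -2,  0,  0]
  [ 0,  0, -2,  1]
  [ 0,  0,  0, -2]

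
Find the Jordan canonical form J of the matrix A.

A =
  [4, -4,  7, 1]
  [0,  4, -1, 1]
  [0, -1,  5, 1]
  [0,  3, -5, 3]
J_3(4) ⊕ J_1(4)

The characteristic polynomial is
  det(x·I − A) = x^4 - 16*x^3 + 96*x^2 - 256*x + 256 = (x - 4)^4

Eigenvalues and multiplicities (the geometric multiplicity of λ is n − rank(A − λI), which equals the number of Jordan blocks for λ):
  λ = 4: algebraic multiplicity = 4, geometric multiplicity = 2

Determining the block sizes for each eigenvalue:
  λ = 4: with am = 4 and gm = 2, the partition is not yet determined (e.g. several partitions of 4 into 2 parts exist). Let N = A − (4)·I. Computing rank(N^1) = 2, rank(N^2) = 1, rank(N^3) = 0; the number of blocks of size ≥ j is rank(N^{j−1}) − rank(N^j), giving [2, 1, 1]. So we have 1 block(s) of size 3, 1 block(s) of size 1 → block sizes [3, 1]

Assembling the blocks gives a Jordan form
J =
  [4, 1, 0, 0]
  [0, 4, 1, 0]
  [0, 0, 4, 0]
  [0, 0, 0, 4]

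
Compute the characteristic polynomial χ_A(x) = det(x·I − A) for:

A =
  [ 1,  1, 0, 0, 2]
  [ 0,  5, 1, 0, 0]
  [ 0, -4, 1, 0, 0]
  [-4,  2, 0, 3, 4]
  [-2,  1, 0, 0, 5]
x^5 - 15*x^4 + 90*x^3 - 270*x^2 + 405*x - 243

Expanding det(x·I − A) (e.g. by cofactor expansion or by noting that A is similar to its Jordan form J, which has the same characteristic polynomial as A) gives
  χ_A(x) = x^5 - 15*x^4 + 90*x^3 - 270*x^2 + 405*x - 243
which factors as (x - 3)^5. The eigenvalues (with algebraic multiplicities) are λ = 3 with multiplicity 5.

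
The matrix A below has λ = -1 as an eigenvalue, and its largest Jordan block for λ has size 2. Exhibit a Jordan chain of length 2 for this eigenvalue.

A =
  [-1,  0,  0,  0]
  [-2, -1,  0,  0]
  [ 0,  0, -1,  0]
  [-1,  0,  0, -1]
A Jordan chain for λ = -1 of length 2:
v_1 = (0, -2, 0, -1)ᵀ
v_2 = (1, 0, 0, 0)ᵀ

Let N = A − (-1)·I. We want v_2 with N^2 v_2 = 0 but N^1 v_2 ≠ 0; then v_{j-1} := N · v_j for j = 2, …, 2.

Pick v_2 = (1, 0, 0, 0)ᵀ.
Then v_1 = N · v_2 = (0, -2, 0, -1)ᵀ.

Sanity check: (A − (-1)·I) v_1 = (0, 0, 0, 0)ᵀ = 0. ✓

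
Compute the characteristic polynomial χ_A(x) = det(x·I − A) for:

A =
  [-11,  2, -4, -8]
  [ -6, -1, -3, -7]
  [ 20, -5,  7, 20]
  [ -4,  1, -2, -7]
x^4 + 12*x^3 + 54*x^2 + 108*x + 81

Expanding det(x·I − A) (e.g. by cofactor expansion or by noting that A is similar to its Jordan form J, which has the same characteristic polynomial as A) gives
  χ_A(x) = x^4 + 12*x^3 + 54*x^2 + 108*x + 81
which factors as (x + 3)^4. The eigenvalues (with algebraic multiplicities) are λ = -3 with multiplicity 4.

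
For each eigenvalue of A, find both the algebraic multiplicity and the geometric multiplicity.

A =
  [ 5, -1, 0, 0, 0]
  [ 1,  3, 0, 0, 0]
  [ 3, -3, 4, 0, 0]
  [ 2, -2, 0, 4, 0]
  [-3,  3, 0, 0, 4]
λ = 4: alg = 5, geom = 4

Step 1 — factor the characteristic polynomial to read off the algebraic multiplicities:
  χ_A(x) = (x - 4)^5

Step 2 — compute geometric multiplicities via the rank-nullity identity g(λ) = n − rank(A − λI):
  rank(A − (4)·I) = 1, so dim ker(A − (4)·I) = n − 1 = 4

Summary:
  λ = 4: algebraic multiplicity = 5, geometric multiplicity = 4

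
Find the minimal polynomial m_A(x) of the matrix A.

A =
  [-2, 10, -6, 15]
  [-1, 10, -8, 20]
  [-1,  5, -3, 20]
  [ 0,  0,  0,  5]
x^3 - 5*x^2

The characteristic polynomial is χ_A(x) = x^2*(x - 5)^2, so the eigenvalues are known. The minimal polynomial is
  m_A(x) = Π_λ (x − λ)^{k_λ}
where k_λ is the size of the *largest* Jordan block for λ (equivalently, the smallest k with (A − λI)^k v = 0 for every generalised eigenvector v of λ).

  λ = 0: largest Jordan block has size 2, contributing (x − 0)^2
  λ = 5: largest Jordan block has size 1, contributing (x − 5)

So m_A(x) = x^2*(x - 5) = x^3 - 5*x^2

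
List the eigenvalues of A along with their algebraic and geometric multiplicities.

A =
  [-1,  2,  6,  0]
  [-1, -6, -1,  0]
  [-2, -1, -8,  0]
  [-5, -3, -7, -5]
λ = -5: alg = 4, geom = 2

Step 1 — factor the characteristic polynomial to read off the algebraic multiplicities:
  χ_A(x) = (x + 5)^4

Step 2 — compute geometric multiplicities via the rank-nullity identity g(λ) = n − rank(A − λI):
  rank(A − (-5)·I) = 2, so dim ker(A − (-5)·I) = n − 2 = 2

Summary:
  λ = -5: algebraic multiplicity = 4, geometric multiplicity = 2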